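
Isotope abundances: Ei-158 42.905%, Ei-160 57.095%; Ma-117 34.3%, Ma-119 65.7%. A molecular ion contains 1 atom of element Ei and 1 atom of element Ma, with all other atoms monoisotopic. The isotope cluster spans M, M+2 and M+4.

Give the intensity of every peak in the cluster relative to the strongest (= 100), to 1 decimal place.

Element Ei pattern (n=1): 0.42905 : 0.57095
Element Ma pattern (n=1): 0.3430 : 0.6570
Convolve the two distributions (both contribute in 2-u steps):
  M: 0.42905×0.3430 = 0.147164
  M+2: 0.42905×0.6570 + 0.57095×0.3430 = 0.477722
  M+4: 0.57095×0.6570 = 0.375114
Scale to base peak (0.477722) = 100: 30.8 : 100.0 : 78.5

30.8 : 100.0 : 78.5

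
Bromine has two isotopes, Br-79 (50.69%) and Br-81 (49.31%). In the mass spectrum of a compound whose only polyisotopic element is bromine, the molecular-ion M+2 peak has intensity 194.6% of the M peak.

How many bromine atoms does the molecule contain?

2

The M+2/M ratio from n Br atoms is n · q/p = n · 0.4931/0.5069.
n = 1.946 × 0.5069/0.4931 = 2.00 ≈ 2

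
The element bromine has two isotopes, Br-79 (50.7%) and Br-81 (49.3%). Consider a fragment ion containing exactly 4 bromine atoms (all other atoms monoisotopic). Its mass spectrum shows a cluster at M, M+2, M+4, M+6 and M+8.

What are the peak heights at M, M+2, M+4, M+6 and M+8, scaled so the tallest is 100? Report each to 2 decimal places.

Each Br atom is independently Br-79 (p = 0.507) or Br-81 (q = 0.493); the cluster is the binomial expansion (p + q)^4.
P(M) = 0.507^4 = 0.066074
P(M+2) = 4 × 0.507^3 × 0.493^1 = 0.256999
P(M+4) = 6 × 0.507^2 × 0.493^2 = 0.374853
P(M+6) = 4 × 0.507^1 × 0.493^3 = 0.243001
P(M+8) = 0.493^4 = 0.059073
The M+4 peak is largest (0.374853); scaling to 100 gives 17.63 : 68.56 : 100.00 : 64.83 : 15.76.

17.63 : 68.56 : 100.00 : 64.83 : 15.76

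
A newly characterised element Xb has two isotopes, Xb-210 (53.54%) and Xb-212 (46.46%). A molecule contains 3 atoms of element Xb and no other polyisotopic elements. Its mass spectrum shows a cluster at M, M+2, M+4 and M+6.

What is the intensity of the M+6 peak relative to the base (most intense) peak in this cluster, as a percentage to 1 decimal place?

Binomial terms of (0.5354 + 0.4646)^3: M 0.1535, M+2 0.3995, M+4 0.3467, M+6 0.1003 → M+2 is the base peak.
P(M+2) = C(3,1) × 0.5354^2 × 0.4646^1 = 3 × 0.28665316 × 0.4646 = 0.399537 (base)
P(M+6) = C(3,3) × 0.5354^0 × 0.4646^3 = 1 × 1.0000 × 0.10028538 = 0.100285
Relative intensity = 0.100285 / 0.399537 × 100 = 25.1

25.1%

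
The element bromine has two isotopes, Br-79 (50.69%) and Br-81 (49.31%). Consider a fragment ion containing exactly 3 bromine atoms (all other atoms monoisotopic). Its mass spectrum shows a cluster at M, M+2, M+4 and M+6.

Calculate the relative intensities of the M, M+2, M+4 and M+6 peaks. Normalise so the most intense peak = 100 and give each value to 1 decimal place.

34.3 : 100.0 : 97.3 : 31.5

Expanding (0.5069 + 0.4931)^3:
P(M) = 0.5069^3 = 0.130247
P(M+2) = 3 × 0.5069^2 × 0.4931^1 = 0.380103
P(M+4) = 3 × 0.5069^1 × 0.4931^2 = 0.369755
P(M+6) = 0.4931^3 = 0.119896
The M+2 peak is largest (0.380103); scaling to 100 gives 34.3 : 100.0 : 97.3 : 31.5.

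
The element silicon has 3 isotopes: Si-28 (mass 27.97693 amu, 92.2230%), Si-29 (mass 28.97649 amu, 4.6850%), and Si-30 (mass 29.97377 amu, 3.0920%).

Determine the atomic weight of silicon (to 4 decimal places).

28.0855 amu

Weight each isotope mass by its fractional abundance: 0.922230 × 27.97693 + 0.046850 × 28.97649 + 0.030920 × 29.97377
= 25.801164 + 1.357549 + 0.926789 = 28.085502 amu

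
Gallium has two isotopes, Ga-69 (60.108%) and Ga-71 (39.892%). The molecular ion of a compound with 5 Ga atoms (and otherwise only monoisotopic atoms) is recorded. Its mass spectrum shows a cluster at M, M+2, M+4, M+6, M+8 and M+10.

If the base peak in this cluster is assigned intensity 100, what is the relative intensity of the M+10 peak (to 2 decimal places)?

(0.60108 + 0.39892)^5 gives M 0.0785, M+2 0.2604, M+4 0.3456, M+6 0.2294, M+8 0.0761, M+10 0.0101; the largest is M+4.
P(M+4) = C(5,2) × 0.60108^3 × 0.39892^2 = 10 × 0.2171685 × 0.15913717 = 0.345596 (base)
P(M+10) = C(5,5) × 0.60108^0 × 0.39892^5 = 1 × 1.0000 × 0.0101025 = 0.010103
Relative intensity = 0.010103 / 0.345596 × 100 = 2.92

2.92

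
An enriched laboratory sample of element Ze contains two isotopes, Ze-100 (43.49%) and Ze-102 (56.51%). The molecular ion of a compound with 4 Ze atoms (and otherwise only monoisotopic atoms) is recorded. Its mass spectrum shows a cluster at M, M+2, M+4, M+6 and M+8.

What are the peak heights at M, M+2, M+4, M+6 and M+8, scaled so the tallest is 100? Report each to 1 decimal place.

The 4 Ze atoms are independent, so intensities follow the terms of (0.4349 + 0.5651)^4.
P(M) = 0.4349^4 = 0.035773
P(M+2) = 4 × 0.4349^3 × 0.5651^1 = 0.185932
P(M+4) = 6 × 0.4349^2 × 0.5651^2 = 0.362394
P(M+6) = 4 × 0.4349^1 × 0.5651^3 = 0.313925
P(M+8) = 0.5651^4 = 0.101977
The M+4 peak is largest (0.362394); scaling to 100 gives 9.9 : 51.3 : 100.0 : 86.6 : 28.1.

9.9 : 51.3 : 100.0 : 86.6 : 28.1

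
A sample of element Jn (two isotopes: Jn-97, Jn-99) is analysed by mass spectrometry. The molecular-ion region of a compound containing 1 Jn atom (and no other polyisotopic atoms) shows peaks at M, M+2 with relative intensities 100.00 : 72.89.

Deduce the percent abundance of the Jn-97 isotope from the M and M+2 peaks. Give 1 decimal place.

57.8%

If p is the fraction of Jn that is Jn-97, then I(M+2)/I(M) = [C(1,1)·p^0·(1−p)] / p^1 = 1·(1−p)/p = 72.89/100.00 = 0.7289
(1−p)/p = 0.7289/1 = 0.7289  ⇒  p = 1/(1 + 0.7289) = 0.5784
Jn-97: 57.8%, Jn-99: 42.2%.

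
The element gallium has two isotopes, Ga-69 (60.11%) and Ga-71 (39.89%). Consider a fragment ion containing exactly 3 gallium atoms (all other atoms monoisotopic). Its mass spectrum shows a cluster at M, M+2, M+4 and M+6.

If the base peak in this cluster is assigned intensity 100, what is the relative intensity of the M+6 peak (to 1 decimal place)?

14.7

Term probabilities: M 0.2172, M+2 0.4324, M+4 0.2869, M+6 0.0635. Base peak = M+2.
P(M+2) = C(3,1) × 0.6011^2 × 0.3989^1 = 3 × 0.36132121 × 0.3989 = 0.432393 (base)
P(M+6) = C(3,3) × 0.6011^0 × 0.3989^3 = 1 × 1.0000 × 0.06347345 = 0.063473
Relative intensity = 0.063473 / 0.432393 × 100 = 14.7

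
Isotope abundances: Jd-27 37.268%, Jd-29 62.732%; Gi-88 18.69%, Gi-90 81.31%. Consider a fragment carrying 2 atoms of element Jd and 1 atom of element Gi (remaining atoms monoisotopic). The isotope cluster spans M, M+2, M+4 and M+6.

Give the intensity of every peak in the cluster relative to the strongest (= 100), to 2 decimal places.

5.72 : 44.15 : 100.00 : 70.52

Element Jd pattern (n=2): 0.13889038 : 0.46757924 : 0.39353038
Element Gi pattern (n=1): 0.1869 : 0.8131
Convolve the two distributions (both contribute in 2-u steps):
  M: 0.13889038×0.1869 = 0.025959
  M+2: 0.13889038×0.8131 + 0.46757924×0.1869 = 0.200322
  M+4: 0.46757924×0.8131 + 0.39353038×0.1869 = 0.453740
  M+6: 0.39353038×0.8131 = 0.319980
Scale to base peak (0.453740) = 100: 5.72 : 44.15 : 100.00 : 70.52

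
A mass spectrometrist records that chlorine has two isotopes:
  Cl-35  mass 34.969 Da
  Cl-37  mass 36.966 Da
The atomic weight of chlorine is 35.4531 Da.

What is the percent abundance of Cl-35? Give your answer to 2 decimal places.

With x = fraction of Cl-35 (so Cl-37 is 1 − x):
34.969·x + 36.966·(1 − x) = 35.4531
(34.969 − 36.966)·x = 35.4531 − 36.966
x = -1.5129 / -1.997 = 0.75759 → 75.76% Cl-35, 24.24% Cl-37.

75.76%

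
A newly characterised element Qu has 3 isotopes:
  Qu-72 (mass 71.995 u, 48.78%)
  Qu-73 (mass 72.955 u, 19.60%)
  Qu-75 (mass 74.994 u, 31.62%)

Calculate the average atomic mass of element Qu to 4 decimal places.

The abundance-weighted mean is 0.4878 × 71.995 + 0.1960 × 72.955 + 0.3162 × 74.994
= 35.11916 + 14.29918 + 23.71310 = 73.13144 u

73.1314 u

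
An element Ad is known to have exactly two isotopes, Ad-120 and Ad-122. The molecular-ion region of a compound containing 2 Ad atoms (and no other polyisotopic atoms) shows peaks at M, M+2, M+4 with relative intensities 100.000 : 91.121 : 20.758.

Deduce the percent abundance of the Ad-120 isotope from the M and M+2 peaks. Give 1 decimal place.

68.7%

If p is the fraction of Ad that is Ad-120, then I(M+2)/I(M) = [C(2,1)·p^1·(1−p)] / p^2 = 2·(1−p)/p = 91.121/100.000 = 0.9112
(1−p)/p = 0.9112/2 = 0.4556  ⇒  p = 1/(1 + 0.4556) = 0.6870
Ad-120: 68.7%, Ad-122: 31.3%.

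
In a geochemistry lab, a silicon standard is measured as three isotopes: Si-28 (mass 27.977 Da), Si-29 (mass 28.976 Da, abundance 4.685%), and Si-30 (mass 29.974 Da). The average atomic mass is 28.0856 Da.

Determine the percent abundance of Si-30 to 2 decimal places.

The remaining 95.315% is split between Si-28 (fraction x) and Si-30 (fraction 0.95315 − x).
Substituting: 27.977x + 29.974(0.95315 − x) = 26.7280744
(27.977 − 29.974)x = -1.8416437  ⇒  x = 0.92221, y = 0.03094
Si-28: 92.22%, Si-30: 3.09%.

3.09%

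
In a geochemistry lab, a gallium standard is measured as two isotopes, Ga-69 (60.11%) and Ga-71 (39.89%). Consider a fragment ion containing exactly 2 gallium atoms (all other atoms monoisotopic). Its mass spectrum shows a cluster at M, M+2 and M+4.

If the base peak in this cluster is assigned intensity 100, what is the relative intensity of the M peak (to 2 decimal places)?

75.34

Binomial terms of (0.6011 + 0.3989)^2: M 0.3613, M+2 0.4796, M+4 0.1591 → M+2 is the base peak.
P(M+2) = C(2,1) × 0.6011^1 × 0.3989^1 = 2 × 0.6011 × 0.3989 = 0.479558 (base)
P(M) = C(2,0) × 0.6011^2 × 0.3989^0 = 1 × 0.36132121 × 1.0000 = 0.361321
Relative intensity = 0.361321 / 0.479558 × 100 = 75.34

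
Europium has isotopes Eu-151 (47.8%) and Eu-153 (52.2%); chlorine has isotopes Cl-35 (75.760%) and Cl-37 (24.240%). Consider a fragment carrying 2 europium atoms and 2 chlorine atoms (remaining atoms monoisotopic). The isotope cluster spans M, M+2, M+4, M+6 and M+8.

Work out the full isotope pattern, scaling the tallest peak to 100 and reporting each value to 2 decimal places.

35.41 : 100.00 : 95.35 : 34.94 : 4.32

Europium pattern (n=2): 0.228484 : 0.499032 : 0.272484
Chlorine pattern (n=2): 0.57395776 : 0.36728448 : 0.05875776
Convolve the two distributions (both contribute in 2-u steps):
  M: 0.228484×0.57395776 = 0.131140
  M+2: 0.228484×0.36728448 + 0.499032×0.57395776 = 0.370342
  M+4: 0.228484×0.05875776 + 0.499032×0.36728448 + 0.272484×0.57395776 = 0.353106
  M+6: 0.499032×0.05875776 + 0.272484×0.36728448 = 0.129401
  M+8: 0.272484×0.05875776 = 0.016011
Scale to base peak (0.370342) = 100: 35.41 : 100.00 : 95.35 : 34.94 : 4.32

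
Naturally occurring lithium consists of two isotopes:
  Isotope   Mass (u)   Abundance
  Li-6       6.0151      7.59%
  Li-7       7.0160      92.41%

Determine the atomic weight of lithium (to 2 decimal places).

6.94 u

The abundance-weighted mean is 0.0759 × 6.0151 + 0.9241 × 7.0160
= 0.45655 + 6.48349 = 6.94004 u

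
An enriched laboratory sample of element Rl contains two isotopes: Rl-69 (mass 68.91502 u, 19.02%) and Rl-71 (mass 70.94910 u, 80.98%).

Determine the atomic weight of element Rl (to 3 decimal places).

70.562 u

Weight each isotope mass by its fractional abundance: 0.1902 × 68.91502 + 0.8098 × 70.94910
= 13.107637 + 57.454581 = 70.562218 u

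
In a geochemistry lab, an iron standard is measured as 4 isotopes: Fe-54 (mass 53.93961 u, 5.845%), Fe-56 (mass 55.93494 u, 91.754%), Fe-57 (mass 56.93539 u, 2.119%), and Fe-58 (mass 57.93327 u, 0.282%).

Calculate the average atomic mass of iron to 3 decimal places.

55.845 u

The abundance-weighted mean is 0.05845 × 53.93961 + 0.91754 × 55.93494 + 0.02119 × 56.93539 + 0.00282 × 57.93327
= 3.152770 + 51.322545 + 1.206461 + 0.163372 = 55.845148 u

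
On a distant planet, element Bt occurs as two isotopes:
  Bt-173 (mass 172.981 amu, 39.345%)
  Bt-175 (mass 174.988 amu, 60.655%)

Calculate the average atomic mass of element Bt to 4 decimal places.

Average mass = Σ (abundance × isotope mass) = 0.39345 × 172.981 + 0.60655 × 174.988
= 68.05937 + 106.13897 = 174.19834 amu

174.1983 amu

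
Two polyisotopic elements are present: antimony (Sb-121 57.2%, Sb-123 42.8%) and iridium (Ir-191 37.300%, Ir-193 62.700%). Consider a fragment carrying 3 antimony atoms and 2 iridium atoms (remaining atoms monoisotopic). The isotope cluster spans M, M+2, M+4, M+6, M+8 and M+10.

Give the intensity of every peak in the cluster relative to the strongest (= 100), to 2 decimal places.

8.06 : 45.18 : 97.13 : 100.00 : 49.60 : 9.54

Antimony pattern (n=3): 0.18714925 : 0.42010426 : 0.31434374 : 0.07840275
Iridium pattern (n=2): 0.139129 : 0.467742 : 0.393129
Convolve the two distributions (both contribute in 2-u steps):
  M: 0.18714925×0.139129 = 0.026038
  M+2: 0.18714925×0.467742 + 0.42010426×0.139129 = 0.145986
  M+4: 0.18714925×0.393129 + 0.42010426×0.467742 + 0.31434374×0.139129 = 0.313809
  M+6: 0.42010426×0.393129 + 0.31434374×0.467742 + 0.07840275×0.139129 = 0.323095
  M+8: 0.31434374×0.393129 + 0.07840275×0.467742 = 0.160250
  M+10: 0.07840275×0.393129 = 0.030822
Scale to base peak (0.323095) = 100: 8.06 : 45.18 : 97.13 : 100.00 : 49.60 : 9.54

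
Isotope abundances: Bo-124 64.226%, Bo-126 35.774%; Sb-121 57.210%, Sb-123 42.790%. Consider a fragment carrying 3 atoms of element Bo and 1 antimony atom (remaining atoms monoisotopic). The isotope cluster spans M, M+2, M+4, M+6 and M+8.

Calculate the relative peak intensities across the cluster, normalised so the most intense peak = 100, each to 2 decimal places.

41.34 : 100.00 : 90.15 : 35.92 : 5.34

Element Bo pattern (n=3): 0.26493091 : 0.442701 : 0.24658527 : 0.04578282
Antimony pattern (n=1): 0.5721 : 0.4279
Convolve the two distributions (both contribute in 2-u steps):
  M: 0.26493091×0.5721 = 0.151567
  M+2: 0.26493091×0.4279 + 0.442701×0.5721 = 0.366633
  M+4: 0.442701×0.4279 + 0.24658527×0.5721 = 0.330503
  M+6: 0.24658527×0.4279 + 0.04578282×0.5721 = 0.131706
  M+8: 0.04578282×0.4279 = 0.019590
Scale to base peak (0.366633) = 100: 41.34 : 100.00 : 90.15 : 35.92 : 5.34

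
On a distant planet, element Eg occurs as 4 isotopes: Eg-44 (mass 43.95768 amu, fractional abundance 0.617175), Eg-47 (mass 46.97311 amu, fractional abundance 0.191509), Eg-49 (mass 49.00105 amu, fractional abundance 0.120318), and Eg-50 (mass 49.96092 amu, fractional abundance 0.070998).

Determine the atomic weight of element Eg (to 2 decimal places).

Weight each isotope mass by its fractional abundance: 0.617175 × 43.95768 + 0.191509 × 46.97311 + 0.120318 × 49.00105 + 0.070998 × 49.96092
= 27.129581 + 8.995773 + 5.895708 + 3.547125 = 45.568187 amu

45.57 amu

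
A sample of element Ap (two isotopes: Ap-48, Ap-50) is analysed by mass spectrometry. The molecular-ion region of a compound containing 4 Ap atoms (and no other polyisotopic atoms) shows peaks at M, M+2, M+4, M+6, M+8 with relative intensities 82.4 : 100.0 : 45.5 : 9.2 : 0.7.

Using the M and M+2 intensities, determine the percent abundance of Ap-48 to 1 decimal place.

Write p for the Ap-48 fraction. I(M+2)/I(M) = [C(4,1)·p^3·(1−p)] / p^4 = 4·(1−p)/p = 100.0/82.4 = 1.2136
(1−p)/p = 1.2136/4 = 0.3034  ⇒  p = 1/(1 + 0.3034) = 0.7672
Ap-48: 76.7%, Ap-50: 23.3%.

76.7%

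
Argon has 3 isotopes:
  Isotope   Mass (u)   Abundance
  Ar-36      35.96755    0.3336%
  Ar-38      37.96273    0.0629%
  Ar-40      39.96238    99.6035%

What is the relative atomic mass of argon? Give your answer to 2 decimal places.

Ar = Σ fᵢ·mᵢ = 0.003336 × 35.96755 + 0.000629 × 37.96273 + 0.996035 × 39.96238
= 0.119988 + 0.023879 + 39.803929 = 39.947796 u

39.95 u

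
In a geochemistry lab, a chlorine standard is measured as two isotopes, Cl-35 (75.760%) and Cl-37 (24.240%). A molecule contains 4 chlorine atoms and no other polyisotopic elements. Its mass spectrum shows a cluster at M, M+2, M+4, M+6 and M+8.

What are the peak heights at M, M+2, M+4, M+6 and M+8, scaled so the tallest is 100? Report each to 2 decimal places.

The 4 Cl atoms are independent, so intensities follow the terms of (0.75760 + 0.24240)^4.
P(M) = 0.75760^4 = 0.329428
P(M+2) = 4 × 0.75760^3 × 0.24240^1 = 0.421612
P(M+4) = 6 × 0.75760^2 × 0.24240^2 = 0.202347
P(M+6) = 4 × 0.75760^1 × 0.24240^3 = 0.043162
P(M+8) = 0.24240^4 = 0.003452
The M+2 peak is largest (0.421612); scaling to 100 gives 78.14 : 100.00 : 47.99 : 10.24 : 0.82.

78.14 : 100.00 : 47.99 : 10.24 : 0.82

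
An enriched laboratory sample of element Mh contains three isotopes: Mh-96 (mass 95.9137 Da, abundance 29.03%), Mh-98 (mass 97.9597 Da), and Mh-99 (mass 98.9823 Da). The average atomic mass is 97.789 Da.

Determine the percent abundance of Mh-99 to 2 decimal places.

41.39%

Let x and y be the fractions of Mh-98 and Mh-99. Then x + y = 1 − 0.2903 = 0.7097 and 97.9597x + 98.9823y = 97.789 − 0.2903×95.9137 = 69.94525289.
Substituting: 97.9597x + 98.9823(0.7097 − x) = 69.94525289
(97.9597 − 98.9823)x = -0.30248542  ⇒  x = 0.29580, y = 0.41390
Mh-98: 29.58%, Mh-99: 41.39%.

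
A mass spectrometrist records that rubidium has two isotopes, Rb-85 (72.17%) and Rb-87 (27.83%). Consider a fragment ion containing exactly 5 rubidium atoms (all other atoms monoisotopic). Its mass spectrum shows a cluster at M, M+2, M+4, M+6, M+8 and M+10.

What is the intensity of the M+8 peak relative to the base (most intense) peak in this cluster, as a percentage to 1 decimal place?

Binomial terms of (0.7217 + 0.2783)^5: M 0.1958, M+2 0.3775, M+4 0.2911, M+6 0.1123, M+8 0.0216, M+10 0.0017 → M+2 is the base peak.
P(M+2) = C(5,1) × 0.7217^4 × 0.2783^1 = 5 × 0.27128565 × 0.2783 = 0.377494 (base)
P(M+8) = C(5,4) × 0.7217^1 × 0.2783^4 = 5 × 0.7217 × 0.00599864 = 0.021646
Relative intensity = 0.021646 / 0.377494 × 100 = 5.7

5.7%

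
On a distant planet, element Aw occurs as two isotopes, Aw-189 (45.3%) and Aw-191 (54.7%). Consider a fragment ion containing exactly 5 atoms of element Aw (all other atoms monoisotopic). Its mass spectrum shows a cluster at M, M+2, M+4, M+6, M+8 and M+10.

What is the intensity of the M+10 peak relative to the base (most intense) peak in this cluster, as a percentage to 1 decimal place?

14.6%

Term probabilities: M 0.0191, M+2 0.1152, M+4 0.2781, M+6 0.3359, M+8 0.2028, M+10 0.0490. Base peak = M+6.
P(M+6) = C(5,3) × 0.453^2 × 0.547^3 = 10 × 0.205209 × 0.16366732 = 0.335860 (base)
P(M+10) = C(5,5) × 0.453^0 × 0.547^5 = 1 × 1.0000 × 0.04897074 = 0.048971
Relative intensity = 0.048971 / 0.335860 × 100 = 14.6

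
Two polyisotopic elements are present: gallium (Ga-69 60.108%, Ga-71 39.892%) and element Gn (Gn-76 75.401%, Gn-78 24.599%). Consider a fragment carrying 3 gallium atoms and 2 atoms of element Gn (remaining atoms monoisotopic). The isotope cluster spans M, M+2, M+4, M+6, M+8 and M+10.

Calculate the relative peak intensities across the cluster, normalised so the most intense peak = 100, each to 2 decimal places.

36.67 : 96.94 : 100.00 : 50.11 : 12.15 : 1.14

Gallium pattern (n=3): 0.2171685 : 0.432386 : 0.2869625 : 0.063483
Element Gn pattern (n=2): 0.56853108 : 0.37095784 : 0.06051108
Convolve the two distributions (both contribute in 2-u steps):
  M: 0.2171685×0.56853108 = 0.123467
  M+2: 0.2171685×0.37095784 + 0.432386×0.56853108 = 0.326385
  M+4: 0.2171685×0.06051108 + 0.432386×0.37095784 + 0.2869625×0.56853108 = 0.336685
  M+6: 0.432386×0.06051108 + 0.2869625×0.37095784 + 0.063483×0.56853108 = 0.168707
  M+8: 0.2869625×0.06051108 + 0.063483×0.37095784 = 0.040914
  M+10: 0.063483×0.06051108 = 0.003841
Scale to base peak (0.336685) = 100: 36.67 : 96.94 : 100.00 : 50.11 : 12.15 : 1.14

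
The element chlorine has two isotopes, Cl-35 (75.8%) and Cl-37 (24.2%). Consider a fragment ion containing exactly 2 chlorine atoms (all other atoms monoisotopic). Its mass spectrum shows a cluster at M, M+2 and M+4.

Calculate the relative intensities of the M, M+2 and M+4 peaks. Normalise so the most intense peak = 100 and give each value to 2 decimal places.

The 2 Cl atoms are independent, so intensities follow the terms of (0.758 + 0.242)^2.
P(M) = 0.758^2 = 0.574564
P(M+2) = 2 × 0.758^1 × 0.242^1 = 0.366872
P(M+4) = 0.242^2 = 0.058564
The M peak is largest (0.574564); scaling to 100 gives 100.00 : 63.85 : 10.19.

100.00 : 63.85 : 10.19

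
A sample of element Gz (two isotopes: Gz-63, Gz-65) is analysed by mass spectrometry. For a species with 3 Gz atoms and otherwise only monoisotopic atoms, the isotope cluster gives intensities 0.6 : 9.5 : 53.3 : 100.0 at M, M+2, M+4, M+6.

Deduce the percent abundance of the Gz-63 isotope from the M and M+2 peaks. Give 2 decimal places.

Let p = fractional abundance of Gz-63. I(M+2)/I(M) = [C(3,1)·p^2·(1−p)] / p^3 = 3·(1−p)/p = 9.5/0.6 = 15.8333
(1−p)/p = 15.8333/3 = 5.2778  ⇒  p = 1/(1 + 5.2778) = 0.1593
Gz-63: 15.93%, Gz-65: 84.07%.

15.93%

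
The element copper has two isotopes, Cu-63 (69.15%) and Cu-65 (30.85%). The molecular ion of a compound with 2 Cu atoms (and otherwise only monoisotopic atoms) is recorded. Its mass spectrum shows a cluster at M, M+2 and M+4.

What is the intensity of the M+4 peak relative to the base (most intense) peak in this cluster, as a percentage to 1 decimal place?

(0.6915 + 0.3085)^2 gives M 0.4782, M+2 0.4267, M+4 0.0952; the largest is M.
P(M) = C(2,0) × 0.6915^2 × 0.3085^0 = 1 × 0.47817225 × 1.0000 = 0.478172 (base)
P(M+4) = C(2,2) × 0.6915^0 × 0.3085^2 = 1 × 1.0000 × 0.09517225 = 0.095172
Relative intensity = 0.095172 / 0.478172 × 100 = 19.9

19.9%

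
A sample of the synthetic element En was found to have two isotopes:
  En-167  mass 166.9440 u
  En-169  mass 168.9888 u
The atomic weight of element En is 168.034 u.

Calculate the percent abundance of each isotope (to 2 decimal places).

En-167: 46.69%, En-169: 53.31%

Let x be the fractional abundance of En-167; then En-169 has abundance 1 − x.
166.9440·x + 168.9888·(1 − x) = 168.034
(166.9440 − 168.9888)·x = 168.034 − 168.9888
x = -0.9548 / -2.0448 = 0.46694 → 46.69% En-167, 53.31% En-169.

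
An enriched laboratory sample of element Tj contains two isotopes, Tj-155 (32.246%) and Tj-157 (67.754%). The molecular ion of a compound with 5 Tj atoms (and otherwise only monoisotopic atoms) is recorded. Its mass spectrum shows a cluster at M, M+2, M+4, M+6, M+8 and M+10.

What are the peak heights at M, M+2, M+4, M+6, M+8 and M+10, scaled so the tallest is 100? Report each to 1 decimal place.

Each Tj atom is independently Tj-155 (p = 0.32246) or Tj-157 (q = 0.67754); the cluster is the binomial expansion (p + q)^5.
P(M) = 0.32246^5 = 0.003486
P(M+2) = 5 × 0.32246^4 × 0.67754^1 = 0.036628
P(M+4) = 10 × 0.32246^3 × 0.67754^2 = 0.153921
P(M+6) = 10 × 0.32246^2 × 0.67754^3 = 0.323412
P(M+8) = 5 × 0.32246^1 × 0.67754^4 = 0.339770
P(M+10) = 0.67754^5 = 0.142782
The M+8 peak is largest (0.339770); scaling to 100 gives 1.0 : 10.8 : 45.3 : 95.2 : 100.0 : 42.0.

1.0 : 10.8 : 45.3 : 95.2 : 100.0 : 42.0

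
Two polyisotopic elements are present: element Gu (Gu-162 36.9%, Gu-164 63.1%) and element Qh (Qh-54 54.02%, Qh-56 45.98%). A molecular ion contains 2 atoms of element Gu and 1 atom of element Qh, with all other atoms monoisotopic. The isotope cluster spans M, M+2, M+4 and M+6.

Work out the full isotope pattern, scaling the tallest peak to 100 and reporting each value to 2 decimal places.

Element Gu pattern (n=2): 0.136161 : 0.465678 : 0.398161
Element Qh pattern (n=1): 0.5402 : 0.4598
Convolve the two distributions (both contribute in 2-u steps):
  M: 0.136161×0.5402 = 0.073554
  M+2: 0.136161×0.4598 + 0.465678×0.5402 = 0.314166
  M+4: 0.465678×0.4598 + 0.398161×0.5402 = 0.429205
  M+6: 0.398161×0.4598 = 0.183074
Scale to base peak (0.429205) = 100: 17.14 : 73.20 : 100.00 : 42.65

17.14 : 73.20 : 100.00 : 42.65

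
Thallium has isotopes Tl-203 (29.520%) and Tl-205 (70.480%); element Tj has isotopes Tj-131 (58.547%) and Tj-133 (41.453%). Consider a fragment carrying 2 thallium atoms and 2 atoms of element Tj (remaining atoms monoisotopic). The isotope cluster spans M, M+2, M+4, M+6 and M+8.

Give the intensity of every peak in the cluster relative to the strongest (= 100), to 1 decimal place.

7.7 : 47.8 : 100.0 : 80.7 : 22.0

Thallium pattern (n=2): 0.08714304 : 0.41611392 : 0.49674304
Element Tj pattern (n=2): 0.34277512 : 0.48538976 : 0.17183512
Convolve the two distributions (both contribute in 2-u steps):
  M: 0.08714304×0.34277512 = 0.029870
  M+2: 0.08714304×0.48538976 + 0.41611392×0.34277512 = 0.184932
  M+4: 0.08714304×0.17183512 + 0.41611392×0.48538976 + 0.49674304×0.34277512 = 0.387223
  M+6: 0.41611392×0.17183512 + 0.49674304×0.48538976 = 0.312617
  M+8: 0.49674304×0.17183512 = 0.085358
Scale to base peak (0.387223) = 100: 7.7 : 47.8 : 100.0 : 80.7 : 22.0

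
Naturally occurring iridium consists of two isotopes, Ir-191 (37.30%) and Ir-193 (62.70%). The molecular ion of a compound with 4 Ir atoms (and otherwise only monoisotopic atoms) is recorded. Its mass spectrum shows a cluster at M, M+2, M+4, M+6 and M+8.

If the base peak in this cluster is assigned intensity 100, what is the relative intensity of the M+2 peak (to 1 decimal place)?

35.4

(0.3730 + 0.6270)^4 gives M 0.0194, M+2 0.1302, M+4 0.3282, M+6 0.3678, M+8 0.1546; the largest is M+6.
P(M+6) = C(4,3) × 0.3730^1 × 0.6270^3 = 4 × 0.3730 × 0.24649188 = 0.367766 (base)
P(M+2) = C(4,1) × 0.3730^3 × 0.6270^1 = 4 × 0.05189512 × 0.6270 = 0.130153
Relative intensity = 0.130153 / 0.367766 × 100 = 35.4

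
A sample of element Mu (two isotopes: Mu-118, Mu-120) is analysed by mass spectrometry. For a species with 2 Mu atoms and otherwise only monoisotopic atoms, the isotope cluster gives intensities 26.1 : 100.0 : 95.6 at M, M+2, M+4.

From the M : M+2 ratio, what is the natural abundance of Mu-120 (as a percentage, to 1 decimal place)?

65.7%

Write p for the Mu-118 fraction. I(M+2)/I(M) = [C(2,1)·p^1·(1−p)] / p^2 = 2·(1−p)/p = 100.0/26.1 = 3.8314
(1−p)/p = 3.8314/2 = 1.9157  ⇒  p = 1/(1 + 1.9157) = 0.3430
Mu-118: 34.3%, Mu-120: 65.7%.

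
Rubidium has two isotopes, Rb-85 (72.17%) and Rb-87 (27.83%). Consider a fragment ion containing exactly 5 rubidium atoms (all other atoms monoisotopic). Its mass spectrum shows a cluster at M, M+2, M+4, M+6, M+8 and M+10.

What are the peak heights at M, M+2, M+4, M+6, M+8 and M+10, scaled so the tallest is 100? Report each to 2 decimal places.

51.86 : 100.00 : 77.12 : 29.74 : 5.73 : 0.44

The 5 Rb atoms are independent, so intensities follow the terms of (0.7217 + 0.2783)^5.
P(M) = 0.7217^5 = 0.195787
P(M+2) = 5 × 0.7217^4 × 0.2783^1 = 0.377494
P(M+4) = 10 × 0.7217^3 × 0.2783^2 = 0.291136
P(M+6) = 10 × 0.7217^2 × 0.2783^3 = 0.112267
P(M+8) = 5 × 0.7217^1 × 0.2783^4 = 0.021646
P(M+10) = 0.2783^5 = 0.001669
The M+2 peak is largest (0.377494); scaling to 100 gives 51.86 : 100.00 : 77.12 : 29.74 : 5.73 : 0.44.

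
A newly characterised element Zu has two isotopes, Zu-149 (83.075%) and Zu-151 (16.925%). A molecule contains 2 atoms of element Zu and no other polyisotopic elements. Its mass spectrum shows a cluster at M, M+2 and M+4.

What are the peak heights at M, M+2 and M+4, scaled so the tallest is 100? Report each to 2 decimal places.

100.00 : 40.75 : 4.15

Expanding (0.83075 + 0.16925)^2:
P(M) = 0.83075^2 = 0.690146
P(M+2) = 2 × 0.83075^1 × 0.16925^1 = 0.281209
P(M+4) = 0.16925^2 = 0.028646
The M peak is largest (0.690146); scaling to 100 gives 100.00 : 40.75 : 4.15.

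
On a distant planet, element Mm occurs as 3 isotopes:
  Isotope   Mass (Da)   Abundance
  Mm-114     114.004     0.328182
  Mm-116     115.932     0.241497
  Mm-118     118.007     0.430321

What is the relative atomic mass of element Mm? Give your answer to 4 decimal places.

The abundance-weighted mean is 0.328182 × 114.004 + 0.241497 × 115.932 + 0.430321 × 118.007
= 37.41406 + 27.99723 + 50.78089 = 116.19218 Da

116.1922 Da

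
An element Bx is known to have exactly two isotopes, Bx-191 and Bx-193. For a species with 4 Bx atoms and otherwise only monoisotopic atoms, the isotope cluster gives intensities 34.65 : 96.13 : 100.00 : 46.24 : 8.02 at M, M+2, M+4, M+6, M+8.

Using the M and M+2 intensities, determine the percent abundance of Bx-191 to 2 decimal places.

Let p = fractional abundance of Bx-191. I(M+2)/I(M) = [C(4,1)·p^3·(1−p)] / p^4 = 4·(1−p)/p = 96.13/34.65 = 2.7743
(1−p)/p = 2.7743/4 = 0.6936  ⇒  p = 1/(1 + 0.6936) = 0.5905
Bx-191: 59.05%, Bx-193: 40.95%.

59.05%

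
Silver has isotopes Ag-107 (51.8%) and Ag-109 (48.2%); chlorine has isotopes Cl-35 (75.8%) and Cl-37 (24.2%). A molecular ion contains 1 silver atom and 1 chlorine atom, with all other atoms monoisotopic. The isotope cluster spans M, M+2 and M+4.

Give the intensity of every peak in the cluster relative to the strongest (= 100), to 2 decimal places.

Silver pattern (n=1): 0.5180 : 0.4820
Chlorine pattern (n=1): 0.7580 : 0.2420
Convolve the two distributions (both contribute in 2-u steps):
  M: 0.5180×0.7580 = 0.392644
  M+2: 0.5180×0.2420 + 0.4820×0.7580 = 0.490712
  M+4: 0.4820×0.2420 = 0.116644
Scale to base peak (0.490712) = 100: 80.02 : 100.00 : 23.77

80.02 : 100.00 : 23.77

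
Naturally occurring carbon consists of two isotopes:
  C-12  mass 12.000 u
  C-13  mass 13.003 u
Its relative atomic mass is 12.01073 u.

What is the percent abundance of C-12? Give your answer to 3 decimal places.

Let x be the fractional abundance of C-12; then C-13 has abundance 1 − x.
12.000·x + 13.003·(1 − x) = 12.01073
(12.000 − 13.003)·x = 12.01073 − 13.003
x = -0.99227 / -1.003 = 0.98930 → 98.930% C-12, 1.070% C-13.

98.930%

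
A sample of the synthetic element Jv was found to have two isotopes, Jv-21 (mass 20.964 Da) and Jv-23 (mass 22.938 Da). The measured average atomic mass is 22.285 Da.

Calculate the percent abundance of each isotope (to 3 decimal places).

Jv-21: 33.080%, Jv-23: 66.920%

With x = fraction of Jv-21 (so Jv-23 is 1 − x):
20.964·x + 22.938·(1 − x) = 22.285
(20.964 − 22.938)·x = 22.285 − 22.938
x = -0.653 / -1.974 = 0.33080 → 33.080% Jv-21, 66.920% Jv-23.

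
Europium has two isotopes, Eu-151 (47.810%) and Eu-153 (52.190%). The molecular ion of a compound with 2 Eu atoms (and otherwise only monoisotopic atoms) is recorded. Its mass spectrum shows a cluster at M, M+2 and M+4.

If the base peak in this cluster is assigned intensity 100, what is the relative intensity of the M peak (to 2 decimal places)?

45.80

Term probabilities: M 0.2286, M+2 0.4990, M+4 0.2724. Base peak = M+2.
P(M+2) = C(2,1) × 0.47810^1 × 0.52190^1 = 2 × 0.4781 × 0.5219 = 0.499041 (base)
P(M) = C(2,0) × 0.47810^2 × 0.52190^0 = 1 × 0.22857961 × 1.0000 = 0.228580
Relative intensity = 0.228580 / 0.499041 × 100 = 45.80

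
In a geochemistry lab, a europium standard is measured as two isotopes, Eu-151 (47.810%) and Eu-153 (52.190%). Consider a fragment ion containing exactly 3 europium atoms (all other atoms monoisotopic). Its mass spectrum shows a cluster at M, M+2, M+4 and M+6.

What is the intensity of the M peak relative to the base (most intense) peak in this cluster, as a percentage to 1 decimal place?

(0.47810 + 0.52190)^3 gives M 0.1093, M+2 0.3579, M+4 0.3907, M+6 0.1422; the largest is M+4.
P(M+4) = C(3,2) × 0.47810^1 × 0.52190^2 = 3 × 0.4781 × 0.27237961 = 0.390674 (base)
P(M) = C(3,0) × 0.47810^3 × 0.52190^0 = 1 × 0.10928391 × 1.0000 = 0.109284
Relative intensity = 0.109284 / 0.390674 × 100 = 28.0

28.0%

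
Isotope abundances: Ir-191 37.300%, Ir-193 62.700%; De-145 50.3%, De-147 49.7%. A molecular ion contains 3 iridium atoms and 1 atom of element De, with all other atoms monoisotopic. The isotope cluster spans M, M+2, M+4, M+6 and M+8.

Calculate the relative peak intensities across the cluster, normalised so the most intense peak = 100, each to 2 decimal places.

Iridium pattern (n=3): 0.05189512 : 0.26170165 : 0.43991135 : 0.24649188
Element De pattern (n=1): 0.5030 : 0.4970
Convolve the two distributions (both contribute in 2-u steps):
  M: 0.05189512×0.5030 = 0.026103
  M+2: 0.05189512×0.4970 + 0.26170165×0.5030 = 0.157428
  M+4: 0.26170165×0.4970 + 0.43991135×0.5030 = 0.351341
  M+6: 0.43991135×0.4970 + 0.24649188×0.5030 = 0.342621
  M+8: 0.24649188×0.4970 = 0.122506
Scale to base peak (0.351341) = 100: 7.43 : 44.81 : 100.00 : 97.52 : 34.87

7.43 : 44.81 : 100.00 : 97.52 : 34.87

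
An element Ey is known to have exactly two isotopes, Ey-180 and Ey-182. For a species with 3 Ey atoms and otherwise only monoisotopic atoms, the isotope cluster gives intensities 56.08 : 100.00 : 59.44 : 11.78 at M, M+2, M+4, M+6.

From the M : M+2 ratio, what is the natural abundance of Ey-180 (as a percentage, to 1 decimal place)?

62.7%

Write p for the Ey-180 fraction. I(M+2)/I(M) = [C(3,1)·p^2·(1−p)] / p^3 = 3·(1−p)/p = 100.00/56.08 = 1.7832
(1−p)/p = 1.7832/3 = 0.5944  ⇒  p = 1/(1 + 0.5944) = 0.6272
Ey-180: 62.7%, Ey-182: 37.3%.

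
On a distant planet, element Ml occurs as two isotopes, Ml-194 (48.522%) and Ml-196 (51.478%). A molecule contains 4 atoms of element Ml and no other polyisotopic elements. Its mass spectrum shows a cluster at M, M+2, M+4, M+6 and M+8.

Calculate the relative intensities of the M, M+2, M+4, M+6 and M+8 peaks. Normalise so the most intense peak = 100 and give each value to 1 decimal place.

Each Ml atom is independently Ml-194 (p = 0.48522) or Ml-196 (q = 0.51478); the cluster is the binomial expansion (p + q)^4.
P(M) = 0.48522^4 = 0.055431
P(M+2) = 4 × 0.48522^3 × 0.51478^1 = 0.235233
P(M+4) = 6 × 0.48522^2 × 0.51478^2 = 0.374345
P(M+6) = 4 × 0.48522^1 × 0.51478^3 = 0.264767
P(M+8) = 0.51478^4 = 0.070224
The M+4 peak is largest (0.374345); scaling to 100 gives 14.8 : 62.8 : 100.0 : 70.7 : 18.8.

14.8 : 62.8 : 100.0 : 70.7 : 18.8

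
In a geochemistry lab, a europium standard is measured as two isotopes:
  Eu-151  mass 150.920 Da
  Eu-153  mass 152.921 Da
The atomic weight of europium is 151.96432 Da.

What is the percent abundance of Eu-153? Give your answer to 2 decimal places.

Let x be the fractional abundance of Eu-151; then Eu-153 has abundance 1 − x.
150.920·x + 152.921·(1 − x) = 151.96432
(150.920 − 152.921)·x = 151.96432 − 152.921
x = -0.95668 / -2.001 = 0.47810 → 47.81% Eu-151, 52.19% Eu-153.

52.19%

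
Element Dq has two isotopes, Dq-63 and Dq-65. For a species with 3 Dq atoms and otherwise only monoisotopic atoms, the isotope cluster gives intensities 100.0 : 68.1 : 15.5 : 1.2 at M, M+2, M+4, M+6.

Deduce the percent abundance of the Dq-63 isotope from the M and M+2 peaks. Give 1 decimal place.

Let p = fractional abundance of Dq-63. I(M+2)/I(M) = [C(3,1)·p^2·(1−p)] / p^3 = 3·(1−p)/p = 68.1/100.0 = 0.6810
(1−p)/p = 0.6810/3 = 0.2270  ⇒  p = 1/(1 + 0.2270) = 0.8150
Dq-63: 81.5%, Dq-65: 18.5%.

81.5%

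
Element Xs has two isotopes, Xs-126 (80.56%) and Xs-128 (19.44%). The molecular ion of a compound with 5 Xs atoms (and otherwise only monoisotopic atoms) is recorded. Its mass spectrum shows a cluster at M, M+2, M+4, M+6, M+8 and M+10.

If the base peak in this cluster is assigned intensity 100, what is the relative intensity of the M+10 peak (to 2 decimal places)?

Binomial terms of (0.8056 + 0.1944)^5: M 0.3393, M+2 0.4094, M+4 0.1976, M+6 0.0477, M+8 0.0058, M+10 0.0003 → M+2 is the base peak.
P(M+2) = C(5,1) × 0.8056^4 × 0.1944^1 = 5 × 0.42118979 × 0.1944 = 0.409396 (base)
P(M+10) = C(5,5) × 0.8056^0 × 0.1944^5 = 1 × 1.0000 × 0.00027764 = 0.000278
Relative intensity = 0.000278 / 0.409396 × 100 = 0.07

0.07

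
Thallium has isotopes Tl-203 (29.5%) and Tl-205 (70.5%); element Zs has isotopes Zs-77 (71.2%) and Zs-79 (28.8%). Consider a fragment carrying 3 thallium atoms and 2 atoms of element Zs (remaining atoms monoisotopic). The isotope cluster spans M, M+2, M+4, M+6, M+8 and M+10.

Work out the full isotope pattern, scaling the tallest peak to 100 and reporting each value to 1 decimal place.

3.5 : 27.8 : 80.5 : 100.0 : 48.3 : 7.8

Thallium pattern (n=3): 0.02567237 : 0.18405787 : 0.43986713 : 0.35040263
Element Zs pattern (n=2): 0.506944 : 0.410112 : 0.082944
Convolve the two distributions (both contribute in 2-u steps):
  M: 0.02567237×0.506944 = 0.013014
  M+2: 0.02567237×0.410112 + 0.18405787×0.506944 = 0.103836
  M+4: 0.02567237×0.082944 + 0.18405787×0.410112 + 0.43986713×0.506944 = 0.300602
  M+6: 0.18405787×0.082944 + 0.43986713×0.410112 + 0.35040263×0.506944 = 0.373296
  M+8: 0.43986713×0.082944 + 0.35040263×0.410112 = 0.180189
  M+10: 0.35040263×0.082944 = 0.029064
Scale to base peak (0.373296) = 100: 3.5 : 27.8 : 80.5 : 100.0 : 48.3 : 7.8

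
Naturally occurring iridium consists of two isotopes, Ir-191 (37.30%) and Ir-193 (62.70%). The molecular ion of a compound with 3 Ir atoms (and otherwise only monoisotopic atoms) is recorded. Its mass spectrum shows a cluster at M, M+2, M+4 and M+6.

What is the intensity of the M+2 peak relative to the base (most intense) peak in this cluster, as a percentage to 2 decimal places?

59.49%

Term probabilities: M 0.0519, M+2 0.2617, M+4 0.4399, M+6 0.2465. Base peak = M+4.
P(M+4) = C(3,2) × 0.3730^1 × 0.6270^2 = 3 × 0.3730 × 0.393129 = 0.439911 (base)
P(M+2) = C(3,1) × 0.3730^2 × 0.6270^1 = 3 × 0.139129 × 0.6270 = 0.261702
Relative intensity = 0.261702 / 0.439911 × 100 = 59.49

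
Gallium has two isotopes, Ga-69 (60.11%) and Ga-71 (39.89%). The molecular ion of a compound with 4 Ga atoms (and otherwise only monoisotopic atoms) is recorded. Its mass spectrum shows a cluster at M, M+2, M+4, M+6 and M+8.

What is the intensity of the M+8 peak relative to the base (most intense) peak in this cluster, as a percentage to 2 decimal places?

(0.6011 + 0.3989)^4 gives M 0.1306, M+2 0.3465, M+4 0.3450, M+6 0.1526, M+8 0.0253; the largest is M+2.
P(M+2) = C(4,1) × 0.6011^3 × 0.3989^1 = 4 × 0.21719018 × 0.3989 = 0.346549 (base)
P(M+8) = C(4,4) × 0.6011^0 × 0.3989^4 = 1 × 1.0000 × 0.02531956 = 0.025320
Relative intensity = 0.025320 / 0.346549 × 100 = 7.31

7.31%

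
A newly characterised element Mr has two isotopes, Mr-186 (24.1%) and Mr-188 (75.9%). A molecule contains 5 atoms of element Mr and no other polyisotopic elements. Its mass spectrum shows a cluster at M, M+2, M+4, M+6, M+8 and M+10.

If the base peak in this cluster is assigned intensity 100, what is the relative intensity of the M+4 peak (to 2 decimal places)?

Binomial terms of (0.241 + 0.759)^5: M 0.0008, M+2 0.0128, M+4 0.0806, M+6 0.2540, M+8 0.3999, M+10 0.2519 → M+8 is the base peak.
P(M+8) = C(5,4) × 0.241^1 × 0.759^4 = 5 × 0.2410 × 0.33186932 = 0.399903 (base)
P(M+4) = C(5,2) × 0.241^3 × 0.759^2 = 10 × 0.01399752 × 0.576081 = 0.080637
Relative intensity = 0.080637 / 0.399903 × 100 = 20.16

20.16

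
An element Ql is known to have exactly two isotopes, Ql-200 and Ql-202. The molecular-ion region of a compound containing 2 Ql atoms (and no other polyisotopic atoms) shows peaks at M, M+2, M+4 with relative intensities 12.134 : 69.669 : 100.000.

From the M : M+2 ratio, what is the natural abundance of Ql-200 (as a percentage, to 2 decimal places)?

Let p = fractional abundance of Ql-200. I(M+2)/I(M) = [C(2,1)·p^1·(1−p)] / p^2 = 2·(1−p)/p = 69.669/12.134 = 5.7416
(1−p)/p = 5.7416/2 = 2.8708  ⇒  p = 1/(1 + 2.8708) = 0.2583
Ql-200: 25.83%, Ql-202: 74.17%.

25.83%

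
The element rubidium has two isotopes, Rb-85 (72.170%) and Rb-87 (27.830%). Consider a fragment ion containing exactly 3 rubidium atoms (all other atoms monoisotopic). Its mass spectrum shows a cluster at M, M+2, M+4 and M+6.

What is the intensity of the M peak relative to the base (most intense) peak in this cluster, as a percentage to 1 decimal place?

Binomial terms of (0.72170 + 0.27830)^3: M 0.3759, M+2 0.4349, M+4 0.1677, M+6 0.0216 → M+2 is the base peak.
P(M+2) = C(3,1) × 0.72170^2 × 0.27830^1 = 3 × 0.52085089 × 0.2783 = 0.434858 (base)
P(M) = C(3,0) × 0.72170^3 × 0.27830^0 = 1 × 0.37589809 × 1.0000 = 0.375898
Relative intensity = 0.375898 / 0.434858 × 100 = 86.4

86.4%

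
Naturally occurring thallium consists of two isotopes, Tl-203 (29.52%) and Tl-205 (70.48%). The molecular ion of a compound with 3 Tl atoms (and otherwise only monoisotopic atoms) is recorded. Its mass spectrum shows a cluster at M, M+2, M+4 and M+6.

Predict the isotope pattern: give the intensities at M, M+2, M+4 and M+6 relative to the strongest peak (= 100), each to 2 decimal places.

Each Tl atom is independently Tl-203 (p = 0.2952) or Tl-205 (q = 0.7048); the cluster is the binomial expansion (p + q)^3.
P(M) = 0.2952^3 = 0.025725
P(M+2) = 3 × 0.2952^2 × 0.7048^1 = 0.184255
P(M+4) = 3 × 0.2952^1 × 0.7048^2 = 0.439916
P(M+6) = 0.7048^3 = 0.350104
The M+4 peak is largest (0.439916); scaling to 100 gives 5.85 : 41.88 : 100.00 : 79.58.

5.85 : 41.88 : 100.00 : 79.58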